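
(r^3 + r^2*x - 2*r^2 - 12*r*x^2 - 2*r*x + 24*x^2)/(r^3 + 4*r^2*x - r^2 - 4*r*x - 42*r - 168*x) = (r^2 - 3*r*x - 2*r + 6*x)/(r^2 - r - 42)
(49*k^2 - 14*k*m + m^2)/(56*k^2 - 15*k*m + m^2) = (7*k - m)/(8*k - m)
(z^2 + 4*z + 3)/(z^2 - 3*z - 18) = (z + 1)/(z - 6)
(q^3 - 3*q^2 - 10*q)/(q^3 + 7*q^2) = (q^2 - 3*q - 10)/(q*(q + 7))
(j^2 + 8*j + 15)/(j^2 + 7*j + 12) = (j + 5)/(j + 4)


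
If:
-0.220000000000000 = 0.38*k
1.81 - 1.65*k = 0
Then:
No Solution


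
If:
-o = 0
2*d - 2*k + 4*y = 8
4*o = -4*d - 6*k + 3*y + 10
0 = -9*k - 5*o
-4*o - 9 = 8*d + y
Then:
No Solution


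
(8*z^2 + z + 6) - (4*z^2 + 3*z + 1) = 4*z^2 - 2*z + 5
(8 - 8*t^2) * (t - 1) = -8*t^3 + 8*t^2 + 8*t - 8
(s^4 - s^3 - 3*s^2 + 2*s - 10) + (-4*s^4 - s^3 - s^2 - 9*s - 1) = -3*s^4 - 2*s^3 - 4*s^2 - 7*s - 11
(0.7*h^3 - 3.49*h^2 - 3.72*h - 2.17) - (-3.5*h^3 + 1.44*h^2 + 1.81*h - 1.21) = 4.2*h^3 - 4.93*h^2 - 5.53*h - 0.96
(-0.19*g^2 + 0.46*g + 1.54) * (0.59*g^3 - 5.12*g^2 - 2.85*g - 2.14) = -0.1121*g^5 + 1.2442*g^4 - 0.9051*g^3 - 8.7892*g^2 - 5.3734*g - 3.2956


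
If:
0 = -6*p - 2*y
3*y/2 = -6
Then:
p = 4/3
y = -4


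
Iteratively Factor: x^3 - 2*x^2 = (x)*(x^2 - 2*x) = x*(x - 2)*(x)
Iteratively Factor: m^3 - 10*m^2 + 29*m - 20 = (m - 5)*(m^2 - 5*m + 4) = (m - 5)*(m - 1)*(m - 4)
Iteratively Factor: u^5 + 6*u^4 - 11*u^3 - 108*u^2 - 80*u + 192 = (u + 4)*(u^4 + 2*u^3 - 19*u^2 - 32*u + 48) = (u - 4)*(u + 4)*(u^3 + 6*u^2 + 5*u - 12) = (u - 4)*(u + 4)^2*(u^2 + 2*u - 3) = (u - 4)*(u - 1)*(u + 4)^2*(u + 3)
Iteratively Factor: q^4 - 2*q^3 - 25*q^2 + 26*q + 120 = (q - 3)*(q^3 + q^2 - 22*q - 40) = (q - 3)*(q + 2)*(q^2 - q - 20) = (q - 3)*(q + 2)*(q + 4)*(q - 5)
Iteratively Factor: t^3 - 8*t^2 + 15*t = (t - 3)*(t^2 - 5*t) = (t - 5)*(t - 3)*(t)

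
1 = 1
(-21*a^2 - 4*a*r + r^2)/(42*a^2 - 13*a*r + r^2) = (3*a + r)/(-6*a + r)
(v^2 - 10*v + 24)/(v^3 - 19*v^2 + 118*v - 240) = (v - 4)/(v^2 - 13*v + 40)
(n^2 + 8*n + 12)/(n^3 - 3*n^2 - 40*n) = (n^2 + 8*n + 12)/(n*(n^2 - 3*n - 40))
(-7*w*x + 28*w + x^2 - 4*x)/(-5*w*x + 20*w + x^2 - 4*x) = (-7*w + x)/(-5*w + x)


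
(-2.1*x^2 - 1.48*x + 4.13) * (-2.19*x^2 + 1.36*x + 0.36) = 4.599*x^4 + 0.3852*x^3 - 11.8135*x^2 + 5.084*x + 1.4868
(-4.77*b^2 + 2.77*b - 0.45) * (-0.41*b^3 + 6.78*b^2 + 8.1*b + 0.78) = 1.9557*b^5 - 33.4763*b^4 - 19.6719*b^3 + 15.6654*b^2 - 1.4844*b - 0.351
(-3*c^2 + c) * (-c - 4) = 3*c^3 + 11*c^2 - 4*c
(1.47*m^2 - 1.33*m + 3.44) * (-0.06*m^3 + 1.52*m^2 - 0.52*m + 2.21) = -0.0882*m^5 + 2.3142*m^4 - 2.9924*m^3 + 9.1691*m^2 - 4.7281*m + 7.6024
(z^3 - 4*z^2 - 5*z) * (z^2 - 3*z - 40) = z^5 - 7*z^4 - 33*z^3 + 175*z^2 + 200*z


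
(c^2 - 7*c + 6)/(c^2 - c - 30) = (c - 1)/(c + 5)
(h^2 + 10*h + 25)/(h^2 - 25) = (h + 5)/(h - 5)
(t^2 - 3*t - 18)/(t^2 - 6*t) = (t + 3)/t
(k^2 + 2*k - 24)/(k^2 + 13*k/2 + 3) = 2*(k - 4)/(2*k + 1)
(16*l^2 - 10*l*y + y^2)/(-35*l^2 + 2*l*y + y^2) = (16*l^2 - 10*l*y + y^2)/(-35*l^2 + 2*l*y + y^2)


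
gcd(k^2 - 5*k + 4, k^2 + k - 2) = k - 1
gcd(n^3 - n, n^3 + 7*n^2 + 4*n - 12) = n - 1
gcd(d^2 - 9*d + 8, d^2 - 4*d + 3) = d - 1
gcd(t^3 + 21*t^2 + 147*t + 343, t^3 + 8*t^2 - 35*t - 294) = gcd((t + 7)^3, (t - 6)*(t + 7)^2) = t^2 + 14*t + 49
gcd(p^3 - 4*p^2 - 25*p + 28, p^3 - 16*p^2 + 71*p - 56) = p^2 - 8*p + 7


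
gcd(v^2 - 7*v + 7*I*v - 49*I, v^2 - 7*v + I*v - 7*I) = v - 7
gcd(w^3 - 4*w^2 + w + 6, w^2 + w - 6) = w - 2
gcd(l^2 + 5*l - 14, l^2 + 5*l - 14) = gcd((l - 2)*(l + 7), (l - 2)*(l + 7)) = l^2 + 5*l - 14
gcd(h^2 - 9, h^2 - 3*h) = h - 3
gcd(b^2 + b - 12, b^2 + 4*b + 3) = 1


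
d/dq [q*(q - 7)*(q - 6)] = 3*q^2 - 26*q + 42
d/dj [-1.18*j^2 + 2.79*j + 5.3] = 2.79 - 2.36*j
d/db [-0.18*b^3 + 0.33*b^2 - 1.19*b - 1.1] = -0.54*b^2 + 0.66*b - 1.19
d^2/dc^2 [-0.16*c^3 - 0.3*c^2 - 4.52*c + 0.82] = -0.96*c - 0.6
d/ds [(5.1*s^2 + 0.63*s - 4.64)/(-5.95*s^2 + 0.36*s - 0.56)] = (5.5845*s^2 - 60.928*s + 1.3176)/(35.4025*s^4 - 4.284*s^3 + 6.7936*s^2 - 0.4032*s + 0.3136)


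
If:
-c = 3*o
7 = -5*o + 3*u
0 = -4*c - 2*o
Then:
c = 0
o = 0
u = 7/3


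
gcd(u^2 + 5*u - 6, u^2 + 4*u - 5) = u - 1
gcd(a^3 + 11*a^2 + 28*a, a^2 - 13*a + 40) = 1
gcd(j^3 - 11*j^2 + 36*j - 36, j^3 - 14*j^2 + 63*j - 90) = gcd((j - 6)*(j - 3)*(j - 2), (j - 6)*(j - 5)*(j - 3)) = j^2 - 9*j + 18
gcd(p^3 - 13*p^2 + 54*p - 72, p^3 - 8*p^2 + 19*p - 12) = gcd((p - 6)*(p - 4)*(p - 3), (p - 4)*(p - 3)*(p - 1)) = p^2 - 7*p + 12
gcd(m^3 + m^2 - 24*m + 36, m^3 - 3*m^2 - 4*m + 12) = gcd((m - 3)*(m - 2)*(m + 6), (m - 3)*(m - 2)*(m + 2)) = m^2 - 5*m + 6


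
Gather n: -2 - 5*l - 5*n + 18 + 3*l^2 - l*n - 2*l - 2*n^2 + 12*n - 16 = 3*l^2 - 7*l - 2*n^2 + n*(7 - l)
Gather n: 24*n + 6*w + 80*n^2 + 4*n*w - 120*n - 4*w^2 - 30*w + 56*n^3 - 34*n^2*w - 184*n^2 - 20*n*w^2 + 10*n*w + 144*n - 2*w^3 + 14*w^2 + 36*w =56*n^3 + n^2*(-34*w - 104) + n*(-20*w^2 + 14*w + 48) - 2*w^3 + 10*w^2 + 12*w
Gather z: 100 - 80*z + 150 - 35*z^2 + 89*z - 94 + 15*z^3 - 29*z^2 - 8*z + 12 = 15*z^3 - 64*z^2 + z + 168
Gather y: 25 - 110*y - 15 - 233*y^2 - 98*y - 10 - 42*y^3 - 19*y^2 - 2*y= -42*y^3 - 252*y^2 - 210*y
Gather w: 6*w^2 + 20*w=6*w^2 + 20*w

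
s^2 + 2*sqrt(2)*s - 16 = (s - 2*sqrt(2))*(s + 4*sqrt(2))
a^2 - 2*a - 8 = (a - 4)*(a + 2)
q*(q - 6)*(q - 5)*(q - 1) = q^4 - 12*q^3 + 41*q^2 - 30*q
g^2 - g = g*(g - 1)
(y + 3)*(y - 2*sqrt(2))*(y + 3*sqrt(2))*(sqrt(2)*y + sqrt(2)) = sqrt(2)*y^4 + 2*y^3 + 4*sqrt(2)*y^3 - 9*sqrt(2)*y^2 + 8*y^2 - 48*sqrt(2)*y + 6*y - 36*sqrt(2)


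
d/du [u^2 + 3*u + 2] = 2*u + 3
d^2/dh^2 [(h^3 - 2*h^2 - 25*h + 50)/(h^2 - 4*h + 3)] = 8*(-5*h^3 + 33*h^2 - 87*h + 83)/(h^6 - 12*h^5 + 57*h^4 - 136*h^3 + 171*h^2 - 108*h + 27)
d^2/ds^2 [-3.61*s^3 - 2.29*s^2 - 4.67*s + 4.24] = -21.66*s - 4.58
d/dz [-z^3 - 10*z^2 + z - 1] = -3*z^2 - 20*z + 1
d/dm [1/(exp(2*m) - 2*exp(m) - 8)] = 2*(1 - exp(m))*exp(m)/(-exp(2*m) + 2*exp(m) + 8)^2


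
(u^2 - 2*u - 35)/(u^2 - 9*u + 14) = (u + 5)/(u - 2)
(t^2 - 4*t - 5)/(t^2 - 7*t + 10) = (t + 1)/(t - 2)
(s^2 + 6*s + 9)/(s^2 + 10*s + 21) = (s + 3)/(s + 7)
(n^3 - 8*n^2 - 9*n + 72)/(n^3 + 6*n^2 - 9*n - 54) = (n - 8)/(n + 6)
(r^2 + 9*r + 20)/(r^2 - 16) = (r + 5)/(r - 4)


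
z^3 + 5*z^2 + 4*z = z*(z + 1)*(z + 4)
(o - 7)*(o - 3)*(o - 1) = o^3 - 11*o^2 + 31*o - 21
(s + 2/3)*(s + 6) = s^2 + 20*s/3 + 4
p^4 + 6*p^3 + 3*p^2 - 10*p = p*(p - 1)*(p + 2)*(p + 5)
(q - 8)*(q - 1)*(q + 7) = q^3 - 2*q^2 - 55*q + 56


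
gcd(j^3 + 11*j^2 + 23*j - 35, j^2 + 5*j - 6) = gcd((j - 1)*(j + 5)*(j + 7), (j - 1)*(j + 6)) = j - 1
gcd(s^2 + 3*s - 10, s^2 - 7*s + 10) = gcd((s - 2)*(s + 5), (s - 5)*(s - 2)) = s - 2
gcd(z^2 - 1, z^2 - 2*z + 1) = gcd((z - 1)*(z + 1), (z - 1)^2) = z - 1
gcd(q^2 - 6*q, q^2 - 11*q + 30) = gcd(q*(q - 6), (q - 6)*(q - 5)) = q - 6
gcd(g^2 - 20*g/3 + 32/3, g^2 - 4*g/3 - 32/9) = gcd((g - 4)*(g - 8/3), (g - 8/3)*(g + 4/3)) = g - 8/3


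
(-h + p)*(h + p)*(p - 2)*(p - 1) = -h^2*p^2 + 3*h^2*p - 2*h^2 + p^4 - 3*p^3 + 2*p^2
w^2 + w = w*(w + 1)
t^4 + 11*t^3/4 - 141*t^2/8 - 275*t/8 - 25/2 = (t - 4)*(t + 1/2)*(t + 5/4)*(t + 5)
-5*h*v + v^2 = v*(-5*h + v)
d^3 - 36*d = d*(d - 6)*(d + 6)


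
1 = 1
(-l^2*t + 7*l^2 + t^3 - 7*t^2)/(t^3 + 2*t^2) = (-l^2*t + 7*l^2 + t^3 - 7*t^2)/(t^2*(t + 2))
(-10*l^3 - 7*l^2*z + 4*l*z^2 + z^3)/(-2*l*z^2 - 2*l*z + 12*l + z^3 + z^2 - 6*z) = (5*l^2 + 6*l*z + z^2)/(z^2 + z - 6)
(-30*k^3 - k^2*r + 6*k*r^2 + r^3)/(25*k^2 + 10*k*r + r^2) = (-6*k^2 + k*r + r^2)/(5*k + r)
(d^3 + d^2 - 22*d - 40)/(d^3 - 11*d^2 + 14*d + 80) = (d + 4)/(d - 8)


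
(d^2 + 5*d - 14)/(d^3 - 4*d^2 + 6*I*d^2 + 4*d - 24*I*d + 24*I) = (d + 7)/(d^2 + d*(-2 + 6*I) - 12*I)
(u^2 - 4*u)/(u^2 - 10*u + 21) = u*(u - 4)/(u^2 - 10*u + 21)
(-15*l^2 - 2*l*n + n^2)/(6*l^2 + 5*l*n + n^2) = (-5*l + n)/(2*l + n)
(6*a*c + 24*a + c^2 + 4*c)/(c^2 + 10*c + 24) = (6*a + c)/(c + 6)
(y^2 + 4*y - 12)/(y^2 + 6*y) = (y - 2)/y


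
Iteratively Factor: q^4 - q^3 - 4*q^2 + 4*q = (q - 1)*(q^3 - 4*q) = (q - 2)*(q - 1)*(q^2 + 2*q) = q*(q - 2)*(q - 1)*(q + 2)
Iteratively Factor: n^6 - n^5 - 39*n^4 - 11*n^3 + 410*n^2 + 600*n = (n)*(n^5 - n^4 - 39*n^3 - 11*n^2 + 410*n + 600) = n*(n - 5)*(n^4 + 4*n^3 - 19*n^2 - 106*n - 120) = n*(n - 5)*(n + 3)*(n^3 + n^2 - 22*n - 40) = n*(n - 5)*(n + 2)*(n + 3)*(n^2 - n - 20) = n*(n - 5)*(n + 2)*(n + 3)*(n + 4)*(n - 5)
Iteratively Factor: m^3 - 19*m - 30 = (m + 3)*(m^2 - 3*m - 10) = (m + 2)*(m + 3)*(m - 5)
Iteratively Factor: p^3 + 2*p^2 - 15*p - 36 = (p + 3)*(p^2 - p - 12) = (p + 3)^2*(p - 4)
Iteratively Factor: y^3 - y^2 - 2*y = (y - 2)*(y^2 + y) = y*(y - 2)*(y + 1)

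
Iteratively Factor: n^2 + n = (n)*(n + 1)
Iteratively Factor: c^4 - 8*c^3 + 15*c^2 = (c - 3)*(c^3 - 5*c^2) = (c - 5)*(c - 3)*(c^2) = c*(c - 5)*(c - 3)*(c)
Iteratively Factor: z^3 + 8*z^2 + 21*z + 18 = (z + 3)*(z^2 + 5*z + 6) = (z + 3)^2*(z + 2)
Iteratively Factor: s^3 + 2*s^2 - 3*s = (s + 3)*(s^2 - s) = s*(s + 3)*(s - 1)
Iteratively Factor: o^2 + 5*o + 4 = (o + 4)*(o + 1)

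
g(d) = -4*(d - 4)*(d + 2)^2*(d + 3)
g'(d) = -4*(d - 4)*(d + 2)^2 - 4*(d - 4)*(d + 3)*(2*d + 4) - 4*(d + 2)^2*(d + 3) = -16*d^3 - 36*d^2 + 96*d + 208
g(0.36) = 272.47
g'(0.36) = 237.15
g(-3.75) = -71.20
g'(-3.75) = 185.50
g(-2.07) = 0.11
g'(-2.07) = -3.06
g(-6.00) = -1920.00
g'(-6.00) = 1792.00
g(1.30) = 505.73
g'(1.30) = 236.81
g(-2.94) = 1.47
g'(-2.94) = 21.19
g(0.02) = 196.18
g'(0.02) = 209.91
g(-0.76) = 65.58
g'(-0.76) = 121.27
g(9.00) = -29040.00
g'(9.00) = -13508.00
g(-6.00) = -1920.00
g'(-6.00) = 1792.00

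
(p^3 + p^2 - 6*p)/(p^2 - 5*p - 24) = p*(p - 2)/(p - 8)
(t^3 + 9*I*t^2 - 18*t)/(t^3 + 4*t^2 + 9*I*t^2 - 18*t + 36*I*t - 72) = t/(t + 4)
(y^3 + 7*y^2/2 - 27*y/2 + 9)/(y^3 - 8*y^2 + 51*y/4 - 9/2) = 2*(y^2 + 5*y - 6)/(2*y^2 - 13*y + 6)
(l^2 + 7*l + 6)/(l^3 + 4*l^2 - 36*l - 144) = (l + 1)/(l^2 - 2*l - 24)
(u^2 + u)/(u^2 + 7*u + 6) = u/(u + 6)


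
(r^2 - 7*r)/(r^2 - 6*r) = (r - 7)/(r - 6)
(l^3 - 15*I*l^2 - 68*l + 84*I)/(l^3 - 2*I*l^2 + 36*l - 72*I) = (l - 7*I)/(l + 6*I)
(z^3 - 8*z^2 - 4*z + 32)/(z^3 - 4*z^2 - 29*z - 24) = (z^2 - 4)/(z^2 + 4*z + 3)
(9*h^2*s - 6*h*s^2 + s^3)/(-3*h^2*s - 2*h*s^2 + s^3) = (-3*h + s)/(h + s)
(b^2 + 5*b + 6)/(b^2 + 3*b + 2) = (b + 3)/(b + 1)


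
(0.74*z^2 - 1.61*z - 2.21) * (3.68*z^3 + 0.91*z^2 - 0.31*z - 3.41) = 2.7232*z^5 - 5.2514*z^4 - 9.8273*z^3 - 4.0354*z^2 + 6.1752*z + 7.5361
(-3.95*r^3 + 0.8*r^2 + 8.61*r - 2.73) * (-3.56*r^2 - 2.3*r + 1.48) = 14.062*r^5 + 6.237*r^4 - 38.3376*r^3 - 8.9002*r^2 + 19.0218*r - 4.0404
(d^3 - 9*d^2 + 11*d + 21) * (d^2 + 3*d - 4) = d^5 - 6*d^4 - 20*d^3 + 90*d^2 + 19*d - 84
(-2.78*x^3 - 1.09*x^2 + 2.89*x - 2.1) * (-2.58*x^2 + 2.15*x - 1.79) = 7.1724*x^5 - 3.1648*x^4 - 4.8235*x^3 + 13.5826*x^2 - 9.6881*x + 3.759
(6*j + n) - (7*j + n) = -j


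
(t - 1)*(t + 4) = t^2 + 3*t - 4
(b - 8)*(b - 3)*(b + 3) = b^3 - 8*b^2 - 9*b + 72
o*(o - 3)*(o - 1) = o^3 - 4*o^2 + 3*o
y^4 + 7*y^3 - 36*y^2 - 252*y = y*(y - 6)*(y + 6)*(y + 7)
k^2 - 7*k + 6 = (k - 6)*(k - 1)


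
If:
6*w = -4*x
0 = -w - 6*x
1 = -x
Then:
No Solution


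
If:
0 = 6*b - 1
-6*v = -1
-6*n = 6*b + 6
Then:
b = 1/6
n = -7/6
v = 1/6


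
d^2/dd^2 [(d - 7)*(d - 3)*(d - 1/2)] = 6*d - 21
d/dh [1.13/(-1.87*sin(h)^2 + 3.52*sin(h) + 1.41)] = (4.2262*sin(h) - 3.9776)*cos(h)/(-1.87*sin(h)^2 + 3.52*sin(h) + 1.41)^2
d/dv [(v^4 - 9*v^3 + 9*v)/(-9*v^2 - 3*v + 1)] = (-18*v^5 + 72*v^4 + 58*v^3 + 54*v^2 + 9)/(81*v^4 + 54*v^3 - 9*v^2 - 6*v + 1)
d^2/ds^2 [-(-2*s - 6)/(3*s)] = 4/s^3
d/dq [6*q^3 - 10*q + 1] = 18*q^2 - 10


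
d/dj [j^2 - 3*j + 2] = 2*j - 3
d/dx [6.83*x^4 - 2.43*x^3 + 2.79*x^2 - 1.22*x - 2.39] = 27.32*x^3 - 7.29*x^2 + 5.58*x - 1.22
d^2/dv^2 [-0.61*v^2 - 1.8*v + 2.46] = -1.22000000000000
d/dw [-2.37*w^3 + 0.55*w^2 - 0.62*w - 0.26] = -7.11*w^2 + 1.1*w - 0.62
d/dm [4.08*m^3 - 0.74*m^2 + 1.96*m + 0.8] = 12.24*m^2 - 1.48*m + 1.96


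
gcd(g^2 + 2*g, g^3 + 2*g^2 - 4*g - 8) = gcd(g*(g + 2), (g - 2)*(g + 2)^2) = g + 2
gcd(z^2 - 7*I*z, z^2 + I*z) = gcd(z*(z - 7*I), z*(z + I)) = z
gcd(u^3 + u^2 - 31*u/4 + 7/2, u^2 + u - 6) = u - 2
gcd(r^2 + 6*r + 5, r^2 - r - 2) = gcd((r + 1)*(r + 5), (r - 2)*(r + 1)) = r + 1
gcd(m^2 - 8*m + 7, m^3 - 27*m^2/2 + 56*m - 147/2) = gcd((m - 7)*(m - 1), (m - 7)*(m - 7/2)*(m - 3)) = m - 7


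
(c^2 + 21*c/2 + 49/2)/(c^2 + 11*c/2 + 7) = (c + 7)/(c + 2)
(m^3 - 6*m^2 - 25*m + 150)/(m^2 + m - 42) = (m^2 - 25)/(m + 7)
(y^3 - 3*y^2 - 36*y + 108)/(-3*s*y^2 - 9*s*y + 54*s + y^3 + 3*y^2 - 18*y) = (y - 6)/(-3*s + y)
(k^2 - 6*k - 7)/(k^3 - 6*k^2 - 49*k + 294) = (k + 1)/(k^2 + k - 42)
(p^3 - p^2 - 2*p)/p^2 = p - 1 - 2/p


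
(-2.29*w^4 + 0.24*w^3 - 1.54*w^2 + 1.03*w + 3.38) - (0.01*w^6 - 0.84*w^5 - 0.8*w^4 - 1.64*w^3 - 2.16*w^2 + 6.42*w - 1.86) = -0.01*w^6 + 0.84*w^5 - 1.49*w^4 + 1.88*w^3 + 0.62*w^2 - 5.39*w + 5.24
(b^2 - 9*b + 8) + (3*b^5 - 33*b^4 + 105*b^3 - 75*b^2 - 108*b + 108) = 3*b^5 - 33*b^4 + 105*b^3 - 74*b^2 - 117*b + 116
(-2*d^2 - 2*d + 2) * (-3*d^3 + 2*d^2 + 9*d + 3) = 6*d^5 + 2*d^4 - 28*d^3 - 20*d^2 + 12*d + 6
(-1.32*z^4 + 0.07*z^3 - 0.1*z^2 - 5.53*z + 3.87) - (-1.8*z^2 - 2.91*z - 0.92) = -1.32*z^4 + 0.07*z^3 + 1.7*z^2 - 2.62*z + 4.79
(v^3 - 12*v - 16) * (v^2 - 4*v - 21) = v^5 - 4*v^4 - 33*v^3 + 32*v^2 + 316*v + 336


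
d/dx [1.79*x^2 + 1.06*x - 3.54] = 3.58*x + 1.06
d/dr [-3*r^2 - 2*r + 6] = -6*r - 2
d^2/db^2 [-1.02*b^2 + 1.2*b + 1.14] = -2.04000000000000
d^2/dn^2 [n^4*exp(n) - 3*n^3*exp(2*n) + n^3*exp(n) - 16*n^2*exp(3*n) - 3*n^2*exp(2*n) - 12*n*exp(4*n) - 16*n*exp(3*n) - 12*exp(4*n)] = (n^4 - 12*n^3*exp(n) + 9*n^3 - 144*n^2*exp(2*n) - 48*n^2*exp(n) + 18*n^2 - 192*n*exp(3*n) - 336*n*exp(2*n) - 42*n*exp(n) + 6*n - 288*exp(3*n) - 128*exp(2*n) - 6*exp(n))*exp(n)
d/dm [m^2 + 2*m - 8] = 2*m + 2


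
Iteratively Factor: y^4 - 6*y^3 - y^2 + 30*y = (y - 5)*(y^3 - y^2 - 6*y) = (y - 5)*(y + 2)*(y^2 - 3*y) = y*(y - 5)*(y + 2)*(y - 3)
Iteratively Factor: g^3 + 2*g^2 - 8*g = (g)*(g^2 + 2*g - 8) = g*(g + 4)*(g - 2)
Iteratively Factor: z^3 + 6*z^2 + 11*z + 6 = (z + 2)*(z^2 + 4*z + 3) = (z + 2)*(z + 3)*(z + 1)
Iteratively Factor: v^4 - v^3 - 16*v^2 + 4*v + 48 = (v - 4)*(v^3 + 3*v^2 - 4*v - 12) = (v - 4)*(v + 2)*(v^2 + v - 6) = (v - 4)*(v - 2)*(v + 2)*(v + 3)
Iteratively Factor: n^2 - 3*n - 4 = (n + 1)*(n - 4)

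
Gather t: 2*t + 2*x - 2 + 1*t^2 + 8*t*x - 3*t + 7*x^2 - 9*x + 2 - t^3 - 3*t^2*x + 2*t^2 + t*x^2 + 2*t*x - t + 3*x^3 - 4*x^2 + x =-t^3 + t^2*(3 - 3*x) + t*(x^2 + 10*x - 2) + 3*x^3 + 3*x^2 - 6*x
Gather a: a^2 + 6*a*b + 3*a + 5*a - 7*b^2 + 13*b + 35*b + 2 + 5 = a^2 + a*(6*b + 8) - 7*b^2 + 48*b + 7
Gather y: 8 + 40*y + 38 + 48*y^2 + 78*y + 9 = 48*y^2 + 118*y + 55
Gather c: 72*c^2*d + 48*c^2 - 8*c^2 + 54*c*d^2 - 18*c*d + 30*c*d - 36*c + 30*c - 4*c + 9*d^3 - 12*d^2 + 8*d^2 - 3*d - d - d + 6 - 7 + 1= c^2*(72*d + 40) + c*(54*d^2 + 12*d - 10) + 9*d^3 - 4*d^2 - 5*d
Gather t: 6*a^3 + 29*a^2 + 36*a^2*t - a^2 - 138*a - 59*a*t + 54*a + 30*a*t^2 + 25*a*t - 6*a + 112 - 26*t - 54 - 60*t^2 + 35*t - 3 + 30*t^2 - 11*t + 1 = 6*a^3 + 28*a^2 - 90*a + t^2*(30*a - 30) + t*(36*a^2 - 34*a - 2) + 56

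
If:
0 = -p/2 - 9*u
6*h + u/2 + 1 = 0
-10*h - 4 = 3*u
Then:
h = -1/13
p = 252/13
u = -14/13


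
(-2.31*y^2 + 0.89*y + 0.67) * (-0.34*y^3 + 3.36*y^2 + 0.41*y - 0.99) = 0.7854*y^5 - 8.0642*y^4 + 1.8155*y^3 + 4.903*y^2 - 0.6064*y - 0.6633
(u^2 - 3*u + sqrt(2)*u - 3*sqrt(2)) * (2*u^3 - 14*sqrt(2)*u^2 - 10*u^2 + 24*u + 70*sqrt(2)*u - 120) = 2*u^5 - 12*sqrt(2)*u^4 - 16*u^4 + 26*u^3 + 96*sqrt(2)*u^3 - 156*sqrt(2)*u^2 + 32*u^2 - 192*sqrt(2)*u - 60*u + 360*sqrt(2)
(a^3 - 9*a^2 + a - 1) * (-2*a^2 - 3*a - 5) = -2*a^5 + 15*a^4 + 20*a^3 + 44*a^2 - 2*a + 5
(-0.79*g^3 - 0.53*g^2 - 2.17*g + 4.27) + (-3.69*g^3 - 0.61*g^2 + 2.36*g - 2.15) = -4.48*g^3 - 1.14*g^2 + 0.19*g + 2.12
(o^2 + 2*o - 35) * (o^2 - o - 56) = o^4 + o^3 - 93*o^2 - 77*o + 1960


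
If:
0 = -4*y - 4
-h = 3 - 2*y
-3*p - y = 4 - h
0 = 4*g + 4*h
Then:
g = 5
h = -5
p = -8/3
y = -1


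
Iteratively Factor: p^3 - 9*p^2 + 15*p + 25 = (p - 5)*(p^2 - 4*p - 5) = (p - 5)*(p + 1)*(p - 5)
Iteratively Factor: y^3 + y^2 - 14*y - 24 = (y + 3)*(y^2 - 2*y - 8) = (y + 2)*(y + 3)*(y - 4)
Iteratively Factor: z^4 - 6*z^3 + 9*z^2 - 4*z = (z - 4)*(z^3 - 2*z^2 + z) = (z - 4)*(z - 1)*(z^2 - z) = z*(z - 4)*(z - 1)*(z - 1)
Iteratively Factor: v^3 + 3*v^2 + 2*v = (v + 2)*(v^2 + v) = (v + 1)*(v + 2)*(v)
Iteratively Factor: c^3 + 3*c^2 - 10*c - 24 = (c + 2)*(c^2 + c - 12) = (c - 3)*(c + 2)*(c + 4)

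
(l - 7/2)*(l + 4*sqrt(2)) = l^2 - 7*l/2 + 4*sqrt(2)*l - 14*sqrt(2)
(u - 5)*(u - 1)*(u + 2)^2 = u^4 - 2*u^3 - 15*u^2 - 4*u + 20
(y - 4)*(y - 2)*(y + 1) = y^3 - 5*y^2 + 2*y + 8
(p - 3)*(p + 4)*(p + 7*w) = p^3 + 7*p^2*w + p^2 + 7*p*w - 12*p - 84*w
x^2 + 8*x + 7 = (x + 1)*(x + 7)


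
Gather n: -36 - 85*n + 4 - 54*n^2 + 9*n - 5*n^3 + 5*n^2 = -5*n^3 - 49*n^2 - 76*n - 32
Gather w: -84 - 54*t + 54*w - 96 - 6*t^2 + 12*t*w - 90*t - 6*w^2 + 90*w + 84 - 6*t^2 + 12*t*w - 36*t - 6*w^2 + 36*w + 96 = -12*t^2 - 180*t - 12*w^2 + w*(24*t + 180)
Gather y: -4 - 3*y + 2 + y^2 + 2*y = y^2 - y - 2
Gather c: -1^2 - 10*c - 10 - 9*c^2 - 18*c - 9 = -9*c^2 - 28*c - 20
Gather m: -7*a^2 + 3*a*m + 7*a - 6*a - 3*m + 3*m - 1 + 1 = -7*a^2 + 3*a*m + a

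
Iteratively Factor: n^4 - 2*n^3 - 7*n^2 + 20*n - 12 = (n - 2)*(n^3 - 7*n + 6) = (n - 2)^2*(n^2 + 2*n - 3) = (n - 2)^2*(n - 1)*(n + 3)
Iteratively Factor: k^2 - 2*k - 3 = (k + 1)*(k - 3)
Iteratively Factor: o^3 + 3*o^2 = (o)*(o^2 + 3*o) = o*(o + 3)*(o)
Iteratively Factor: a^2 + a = (a + 1)*(a)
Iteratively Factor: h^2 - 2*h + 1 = (h - 1)*(h - 1)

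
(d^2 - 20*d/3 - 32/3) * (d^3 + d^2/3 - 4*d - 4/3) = d^5 - 19*d^4/3 - 152*d^3/9 + 196*d^2/9 + 464*d/9 + 128/9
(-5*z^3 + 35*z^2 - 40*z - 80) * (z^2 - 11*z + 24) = -5*z^5 + 90*z^4 - 545*z^3 + 1200*z^2 - 80*z - 1920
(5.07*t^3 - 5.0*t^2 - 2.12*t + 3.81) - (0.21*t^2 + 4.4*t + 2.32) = 5.07*t^3 - 5.21*t^2 - 6.52*t + 1.49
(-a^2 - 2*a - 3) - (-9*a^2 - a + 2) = 8*a^2 - a - 5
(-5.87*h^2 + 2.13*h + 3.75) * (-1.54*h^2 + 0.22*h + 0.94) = 9.0398*h^4 - 4.5716*h^3 - 10.8242*h^2 + 2.8272*h + 3.525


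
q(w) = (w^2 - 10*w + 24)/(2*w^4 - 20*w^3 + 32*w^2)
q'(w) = (2*w - 10)/(2*w^4 - 20*w^3 + 32*w^2) + (w^2 - 10*w + 24)*(-8*w^3 + 60*w^2 - 64*w)/(2*w^4 - 20*w^3 + 32*w^2)^2 = (-w^4 + 20*w^3 - 148*w^2 + 440*w - 384)/(w^3*(w^4 - 20*w^3 + 132*w^2 - 320*w + 256))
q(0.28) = 10.22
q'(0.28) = -70.27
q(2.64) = -0.10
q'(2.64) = 0.30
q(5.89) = 0.00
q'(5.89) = -0.00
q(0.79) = 1.54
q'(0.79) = -3.18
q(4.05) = 0.00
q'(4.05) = 0.01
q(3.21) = -0.02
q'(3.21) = 0.05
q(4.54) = 0.00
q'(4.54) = 0.00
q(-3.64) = 0.04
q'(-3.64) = 0.02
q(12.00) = 0.00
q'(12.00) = 0.00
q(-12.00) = 0.00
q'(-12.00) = 0.00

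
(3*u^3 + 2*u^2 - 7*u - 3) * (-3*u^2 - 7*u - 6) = -9*u^5 - 27*u^4 - 11*u^3 + 46*u^2 + 63*u + 18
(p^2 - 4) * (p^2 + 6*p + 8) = p^4 + 6*p^3 + 4*p^2 - 24*p - 32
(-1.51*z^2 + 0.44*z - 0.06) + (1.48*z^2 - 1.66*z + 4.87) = -0.03*z^2 - 1.22*z + 4.81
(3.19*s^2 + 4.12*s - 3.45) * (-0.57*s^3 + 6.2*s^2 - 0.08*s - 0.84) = -1.8183*s^5 + 17.4296*s^4 + 27.2553*s^3 - 24.3992*s^2 - 3.1848*s + 2.898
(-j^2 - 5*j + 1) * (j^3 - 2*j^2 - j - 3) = -j^5 - 3*j^4 + 12*j^3 + 6*j^2 + 14*j - 3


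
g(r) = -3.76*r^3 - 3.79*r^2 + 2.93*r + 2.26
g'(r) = -11.28*r^2 - 7.58*r + 2.93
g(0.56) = 2.05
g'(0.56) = -4.85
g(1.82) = -27.63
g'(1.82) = -48.23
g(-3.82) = 145.36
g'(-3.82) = -132.72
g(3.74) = -236.49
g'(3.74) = -183.20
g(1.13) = -4.69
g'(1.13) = -20.04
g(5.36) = -669.93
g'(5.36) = -361.77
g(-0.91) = -0.71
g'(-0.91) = 0.49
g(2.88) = -110.56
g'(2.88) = -112.46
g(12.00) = -7005.62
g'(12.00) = -1712.35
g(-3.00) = 60.88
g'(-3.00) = -75.85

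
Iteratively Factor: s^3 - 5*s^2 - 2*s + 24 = (s + 2)*(s^2 - 7*s + 12) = (s - 4)*(s + 2)*(s - 3)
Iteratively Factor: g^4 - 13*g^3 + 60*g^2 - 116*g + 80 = (g - 2)*(g^3 - 11*g^2 + 38*g - 40) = (g - 5)*(g - 2)*(g^2 - 6*g + 8) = (g - 5)*(g - 2)^2*(g - 4)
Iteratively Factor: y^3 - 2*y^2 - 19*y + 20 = (y + 4)*(y^2 - 6*y + 5) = (y - 1)*(y + 4)*(y - 5)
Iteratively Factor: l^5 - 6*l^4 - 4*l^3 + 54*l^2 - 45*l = (l - 3)*(l^4 - 3*l^3 - 13*l^2 + 15*l) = (l - 5)*(l - 3)*(l^3 + 2*l^2 - 3*l) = (l - 5)*(l - 3)*(l + 3)*(l^2 - l) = l*(l - 5)*(l - 3)*(l + 3)*(l - 1)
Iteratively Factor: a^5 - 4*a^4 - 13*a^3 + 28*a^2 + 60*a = (a + 2)*(a^4 - 6*a^3 - a^2 + 30*a) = (a - 5)*(a + 2)*(a^3 - a^2 - 6*a) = (a - 5)*(a + 2)^2*(a^2 - 3*a) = a*(a - 5)*(a + 2)^2*(a - 3)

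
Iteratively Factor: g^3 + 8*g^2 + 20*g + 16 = (g + 2)*(g^2 + 6*g + 8) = (g + 2)*(g + 4)*(g + 2)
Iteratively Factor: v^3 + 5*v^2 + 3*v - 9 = (v + 3)*(v^2 + 2*v - 3) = (v + 3)^2*(v - 1)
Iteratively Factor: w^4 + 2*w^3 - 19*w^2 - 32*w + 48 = (w - 4)*(w^3 + 6*w^2 + 5*w - 12) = (w - 4)*(w - 1)*(w^2 + 7*w + 12) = (w - 4)*(w - 1)*(w + 4)*(w + 3)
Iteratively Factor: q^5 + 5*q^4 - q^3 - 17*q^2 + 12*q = (q)*(q^4 + 5*q^3 - q^2 - 17*q + 12) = q*(q + 3)*(q^3 + 2*q^2 - 7*q + 4) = q*(q - 1)*(q + 3)*(q^2 + 3*q - 4) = q*(q - 1)^2*(q + 3)*(q + 4)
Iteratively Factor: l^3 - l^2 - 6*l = (l + 2)*(l^2 - 3*l) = (l - 3)*(l + 2)*(l)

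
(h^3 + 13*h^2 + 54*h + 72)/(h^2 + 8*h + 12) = (h^2 + 7*h + 12)/(h + 2)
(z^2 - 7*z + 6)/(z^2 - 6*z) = (z - 1)/z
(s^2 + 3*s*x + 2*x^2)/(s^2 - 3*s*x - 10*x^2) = (-s - x)/(-s + 5*x)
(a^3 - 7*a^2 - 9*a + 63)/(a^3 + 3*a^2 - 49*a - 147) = (a - 3)/(a + 7)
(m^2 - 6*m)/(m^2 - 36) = m/(m + 6)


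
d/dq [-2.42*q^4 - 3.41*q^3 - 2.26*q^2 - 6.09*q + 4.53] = -9.68*q^3 - 10.23*q^2 - 4.52*q - 6.09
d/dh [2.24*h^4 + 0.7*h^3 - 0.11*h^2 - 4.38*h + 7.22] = 8.96*h^3 + 2.1*h^2 - 0.22*h - 4.38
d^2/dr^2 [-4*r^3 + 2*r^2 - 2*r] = 4 - 24*r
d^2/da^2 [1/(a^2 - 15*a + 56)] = 2*(-a^2 + 15*a + (2*a - 15)^2 - 56)/(a^2 - 15*a + 56)^3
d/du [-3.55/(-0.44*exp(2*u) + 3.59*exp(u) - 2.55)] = (12.7445 - 3.124*exp(u))*exp(u)/(0.44*exp(2*u) - 3.59*exp(u) + 2.55)^2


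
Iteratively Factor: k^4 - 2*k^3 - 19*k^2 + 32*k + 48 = (k + 4)*(k^3 - 6*k^2 + 5*k + 12) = (k - 3)*(k + 4)*(k^2 - 3*k - 4) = (k - 3)*(k + 1)*(k + 4)*(k - 4)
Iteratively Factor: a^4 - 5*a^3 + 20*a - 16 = (a - 4)*(a^3 - a^2 - 4*a + 4) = (a - 4)*(a + 2)*(a^2 - 3*a + 2) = (a - 4)*(a - 2)*(a + 2)*(a - 1)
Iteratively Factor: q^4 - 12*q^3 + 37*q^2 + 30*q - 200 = (q - 4)*(q^3 - 8*q^2 + 5*q + 50) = (q - 5)*(q - 4)*(q^2 - 3*q - 10) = (q - 5)*(q - 4)*(q + 2)*(q - 5)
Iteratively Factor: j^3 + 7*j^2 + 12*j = (j + 4)*(j^2 + 3*j) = (j + 3)*(j + 4)*(j)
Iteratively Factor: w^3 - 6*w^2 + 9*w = (w)*(w^2 - 6*w + 9) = w*(w - 3)*(w - 3)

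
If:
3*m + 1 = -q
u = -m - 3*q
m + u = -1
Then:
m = -4/9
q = 1/3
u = -5/9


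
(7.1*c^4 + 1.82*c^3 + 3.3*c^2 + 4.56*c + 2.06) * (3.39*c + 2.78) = 24.069*c^5 + 25.9078*c^4 + 16.2466*c^3 + 24.6324*c^2 + 19.6602*c + 5.7268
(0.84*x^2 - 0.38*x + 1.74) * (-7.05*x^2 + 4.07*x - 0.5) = -5.922*x^4 + 6.0978*x^3 - 14.2336*x^2 + 7.2718*x - 0.87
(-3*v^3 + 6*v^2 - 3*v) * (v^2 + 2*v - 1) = -3*v^5 + 12*v^3 - 12*v^2 + 3*v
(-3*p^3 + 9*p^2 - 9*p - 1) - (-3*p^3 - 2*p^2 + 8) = 11*p^2 - 9*p - 9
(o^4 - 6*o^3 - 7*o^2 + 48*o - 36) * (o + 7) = o^5 + o^4 - 49*o^3 - o^2 + 300*o - 252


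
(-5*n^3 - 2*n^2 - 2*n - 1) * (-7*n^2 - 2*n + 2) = 35*n^5 + 24*n^4 + 8*n^3 + 7*n^2 - 2*n - 2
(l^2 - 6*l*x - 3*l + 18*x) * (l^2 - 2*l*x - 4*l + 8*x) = l^4 - 8*l^3*x - 7*l^3 + 12*l^2*x^2 + 56*l^2*x + 12*l^2 - 84*l*x^2 - 96*l*x + 144*x^2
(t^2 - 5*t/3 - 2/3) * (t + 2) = t^3 + t^2/3 - 4*t - 4/3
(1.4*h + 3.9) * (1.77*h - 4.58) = 2.478*h^2 + 0.491*h - 17.862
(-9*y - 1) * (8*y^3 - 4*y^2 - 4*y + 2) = -72*y^4 + 28*y^3 + 40*y^2 - 14*y - 2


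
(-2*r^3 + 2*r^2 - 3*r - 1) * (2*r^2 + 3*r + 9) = -4*r^5 - 2*r^4 - 18*r^3 + 7*r^2 - 30*r - 9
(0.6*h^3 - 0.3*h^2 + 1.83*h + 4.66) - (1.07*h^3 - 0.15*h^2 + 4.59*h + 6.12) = -0.47*h^3 - 0.15*h^2 - 2.76*h - 1.46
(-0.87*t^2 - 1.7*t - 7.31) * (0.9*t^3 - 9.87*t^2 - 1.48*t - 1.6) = -0.783*t^5 + 7.0569*t^4 + 11.4876*t^3 + 76.0577*t^2 + 13.5388*t + 11.696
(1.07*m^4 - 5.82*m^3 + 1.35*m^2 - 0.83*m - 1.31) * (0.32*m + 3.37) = 0.3424*m^5 + 1.7435*m^4 - 19.1814*m^3 + 4.2839*m^2 - 3.2163*m - 4.4147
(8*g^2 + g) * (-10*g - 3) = -80*g^3 - 34*g^2 - 3*g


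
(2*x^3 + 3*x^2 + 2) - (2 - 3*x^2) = 2*x^3 + 6*x^2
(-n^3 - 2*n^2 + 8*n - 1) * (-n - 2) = n^4 + 4*n^3 - 4*n^2 - 15*n + 2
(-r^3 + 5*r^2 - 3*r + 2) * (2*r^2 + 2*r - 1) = -2*r^5 + 8*r^4 + 5*r^3 - 7*r^2 + 7*r - 2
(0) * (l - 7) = 0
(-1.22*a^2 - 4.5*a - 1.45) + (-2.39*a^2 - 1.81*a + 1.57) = -3.61*a^2 - 6.31*a + 0.12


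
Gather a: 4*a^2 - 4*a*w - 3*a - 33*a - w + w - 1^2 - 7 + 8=4*a^2 + a*(-4*w - 36)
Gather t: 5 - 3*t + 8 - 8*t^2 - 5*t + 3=-8*t^2 - 8*t + 16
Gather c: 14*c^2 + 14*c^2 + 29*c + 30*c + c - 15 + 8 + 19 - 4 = 28*c^2 + 60*c + 8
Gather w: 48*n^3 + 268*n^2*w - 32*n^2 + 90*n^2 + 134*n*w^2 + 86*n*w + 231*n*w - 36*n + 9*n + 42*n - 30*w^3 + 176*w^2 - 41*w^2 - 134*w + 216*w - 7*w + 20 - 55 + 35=48*n^3 + 58*n^2 + 15*n - 30*w^3 + w^2*(134*n + 135) + w*(268*n^2 + 317*n + 75)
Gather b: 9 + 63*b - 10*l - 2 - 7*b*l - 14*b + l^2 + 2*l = b*(49 - 7*l) + l^2 - 8*l + 7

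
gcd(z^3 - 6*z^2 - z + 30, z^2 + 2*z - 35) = z - 5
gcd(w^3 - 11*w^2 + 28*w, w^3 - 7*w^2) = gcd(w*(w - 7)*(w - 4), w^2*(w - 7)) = w^2 - 7*w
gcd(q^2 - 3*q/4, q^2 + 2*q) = q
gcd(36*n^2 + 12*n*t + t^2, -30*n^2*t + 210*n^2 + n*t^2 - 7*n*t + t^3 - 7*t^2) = 6*n + t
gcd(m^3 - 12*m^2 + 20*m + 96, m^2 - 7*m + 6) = m - 6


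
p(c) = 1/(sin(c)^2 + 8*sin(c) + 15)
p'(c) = (-2*sin(c)*cos(c) - 8*cos(c))/(sin(c)^2 + 8*sin(c) + 15)^2 = -2*(sin(c) + 4)*cos(c)/(sin(c)^2 + 8*sin(c) + 15)^2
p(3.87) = 0.10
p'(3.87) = 0.05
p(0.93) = 0.05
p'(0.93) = -0.01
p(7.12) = 0.05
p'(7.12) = -0.01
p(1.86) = 0.04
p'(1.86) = 0.01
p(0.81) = 0.05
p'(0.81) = -0.01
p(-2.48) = 0.10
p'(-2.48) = 0.05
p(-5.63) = 0.05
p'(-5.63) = -0.02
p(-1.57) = 0.12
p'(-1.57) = -0.00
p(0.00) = 0.07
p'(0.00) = -0.04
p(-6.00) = 0.06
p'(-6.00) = -0.03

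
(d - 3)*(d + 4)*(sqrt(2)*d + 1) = sqrt(2)*d^3 + d^2 + sqrt(2)*d^2 - 12*sqrt(2)*d + d - 12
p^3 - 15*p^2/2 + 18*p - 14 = (p - 7/2)*(p - 2)^2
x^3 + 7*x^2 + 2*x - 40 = (x - 2)*(x + 4)*(x + 5)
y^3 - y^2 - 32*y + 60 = (y - 5)*(y - 2)*(y + 6)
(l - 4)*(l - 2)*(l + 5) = l^3 - l^2 - 22*l + 40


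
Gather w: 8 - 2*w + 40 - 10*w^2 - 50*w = -10*w^2 - 52*w + 48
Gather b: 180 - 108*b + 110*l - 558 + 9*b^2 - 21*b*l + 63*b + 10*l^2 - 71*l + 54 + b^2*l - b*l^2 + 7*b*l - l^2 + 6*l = b^2*(l + 9) + b*(-l^2 - 14*l - 45) + 9*l^2 + 45*l - 324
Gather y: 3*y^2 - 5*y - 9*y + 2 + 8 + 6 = 3*y^2 - 14*y + 16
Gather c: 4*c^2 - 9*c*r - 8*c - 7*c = 4*c^2 + c*(-9*r - 15)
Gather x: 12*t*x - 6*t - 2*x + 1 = -6*t + x*(12*t - 2) + 1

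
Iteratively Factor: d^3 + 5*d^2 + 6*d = (d)*(d^2 + 5*d + 6) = d*(d + 2)*(d + 3)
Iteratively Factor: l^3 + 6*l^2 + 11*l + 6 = (l + 2)*(l^2 + 4*l + 3) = (l + 1)*(l + 2)*(l + 3)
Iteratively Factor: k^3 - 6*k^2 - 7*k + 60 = (k + 3)*(k^2 - 9*k + 20) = (k - 5)*(k + 3)*(k - 4)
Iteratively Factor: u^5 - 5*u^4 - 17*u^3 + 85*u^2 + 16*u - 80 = (u - 1)*(u^4 - 4*u^3 - 21*u^2 + 64*u + 80) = (u - 1)*(u + 1)*(u^3 - 5*u^2 - 16*u + 80) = (u - 4)*(u - 1)*(u + 1)*(u^2 - u - 20) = (u - 5)*(u - 4)*(u - 1)*(u + 1)*(u + 4)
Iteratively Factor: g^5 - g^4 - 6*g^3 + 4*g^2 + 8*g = (g - 2)*(g^4 + g^3 - 4*g^2 - 4*g) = (g - 2)^2*(g^3 + 3*g^2 + 2*g) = (g - 2)^2*(g + 2)*(g^2 + g) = (g - 2)^2*(g + 1)*(g + 2)*(g)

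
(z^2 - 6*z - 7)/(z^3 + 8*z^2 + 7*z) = (z - 7)/(z*(z + 7))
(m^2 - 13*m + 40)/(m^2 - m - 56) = (m - 5)/(m + 7)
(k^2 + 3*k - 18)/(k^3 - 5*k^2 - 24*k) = (-k^2 - 3*k + 18)/(k*(-k^2 + 5*k + 24))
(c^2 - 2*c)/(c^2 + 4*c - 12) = c/(c + 6)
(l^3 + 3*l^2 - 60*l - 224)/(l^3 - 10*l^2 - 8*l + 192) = (l + 7)/(l - 6)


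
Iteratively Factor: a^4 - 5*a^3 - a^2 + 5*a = (a)*(a^3 - 5*a^2 - a + 5) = a*(a - 1)*(a^2 - 4*a - 5) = a*(a - 1)*(a + 1)*(a - 5)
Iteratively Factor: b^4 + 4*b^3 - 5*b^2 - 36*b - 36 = (b + 2)*(b^3 + 2*b^2 - 9*b - 18) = (b - 3)*(b + 2)*(b^2 + 5*b + 6) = (b - 3)*(b + 2)^2*(b + 3)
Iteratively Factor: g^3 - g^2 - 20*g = (g)*(g^2 - g - 20) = g*(g + 4)*(g - 5)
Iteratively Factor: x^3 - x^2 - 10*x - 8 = (x - 4)*(x^2 + 3*x + 2) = (x - 4)*(x + 2)*(x + 1)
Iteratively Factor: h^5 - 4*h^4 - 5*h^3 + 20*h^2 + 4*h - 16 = (h + 2)*(h^4 - 6*h^3 + 7*h^2 + 6*h - 8) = (h - 1)*(h + 2)*(h^3 - 5*h^2 + 2*h + 8) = (h - 2)*(h - 1)*(h + 2)*(h^2 - 3*h - 4) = (h - 2)*(h - 1)*(h + 1)*(h + 2)*(h - 4)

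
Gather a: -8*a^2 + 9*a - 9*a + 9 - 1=8 - 8*a^2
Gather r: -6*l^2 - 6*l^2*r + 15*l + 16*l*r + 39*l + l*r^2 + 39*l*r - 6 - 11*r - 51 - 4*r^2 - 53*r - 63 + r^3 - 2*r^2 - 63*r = -6*l^2 + 54*l + r^3 + r^2*(l - 6) + r*(-6*l^2 + 55*l - 127) - 120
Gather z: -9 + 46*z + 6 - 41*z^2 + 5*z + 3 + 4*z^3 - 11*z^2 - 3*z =4*z^3 - 52*z^2 + 48*z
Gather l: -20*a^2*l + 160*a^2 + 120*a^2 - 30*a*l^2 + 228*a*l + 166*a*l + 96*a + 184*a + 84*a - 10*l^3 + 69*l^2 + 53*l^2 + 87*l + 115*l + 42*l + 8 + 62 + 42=280*a^2 + 364*a - 10*l^3 + l^2*(122 - 30*a) + l*(-20*a^2 + 394*a + 244) + 112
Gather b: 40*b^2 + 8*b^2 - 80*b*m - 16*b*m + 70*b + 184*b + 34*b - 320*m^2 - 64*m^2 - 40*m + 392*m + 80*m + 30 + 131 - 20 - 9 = 48*b^2 + b*(288 - 96*m) - 384*m^2 + 432*m + 132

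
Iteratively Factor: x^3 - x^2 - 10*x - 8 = (x - 4)*(x^2 + 3*x + 2) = (x - 4)*(x + 1)*(x + 2)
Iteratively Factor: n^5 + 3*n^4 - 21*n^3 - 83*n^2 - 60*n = (n - 5)*(n^4 + 8*n^3 + 19*n^2 + 12*n) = n*(n - 5)*(n^3 + 8*n^2 + 19*n + 12) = n*(n - 5)*(n + 1)*(n^2 + 7*n + 12) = n*(n - 5)*(n + 1)*(n + 4)*(n + 3)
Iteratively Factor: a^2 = (a)*(a)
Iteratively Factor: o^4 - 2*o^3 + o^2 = (o)*(o^3 - 2*o^2 + o) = o^2*(o^2 - 2*o + 1) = o^2*(o - 1)*(o - 1)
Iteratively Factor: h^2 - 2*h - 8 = (h - 4)*(h + 2)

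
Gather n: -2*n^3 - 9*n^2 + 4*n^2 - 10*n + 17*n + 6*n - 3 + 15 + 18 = -2*n^3 - 5*n^2 + 13*n + 30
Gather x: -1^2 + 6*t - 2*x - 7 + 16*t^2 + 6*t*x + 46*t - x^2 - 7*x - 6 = 16*t^2 + 52*t - x^2 + x*(6*t - 9) - 14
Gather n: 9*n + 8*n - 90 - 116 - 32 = 17*n - 238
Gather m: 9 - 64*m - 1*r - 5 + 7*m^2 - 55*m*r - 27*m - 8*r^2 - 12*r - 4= 7*m^2 + m*(-55*r - 91) - 8*r^2 - 13*r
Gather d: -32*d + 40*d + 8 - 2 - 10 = 8*d - 4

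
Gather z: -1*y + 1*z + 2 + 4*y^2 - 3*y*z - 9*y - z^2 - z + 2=4*y^2 - 3*y*z - 10*y - z^2 + 4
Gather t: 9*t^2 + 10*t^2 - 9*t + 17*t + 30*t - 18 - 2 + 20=19*t^2 + 38*t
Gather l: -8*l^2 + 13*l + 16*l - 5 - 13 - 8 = -8*l^2 + 29*l - 26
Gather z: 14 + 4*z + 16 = 4*z + 30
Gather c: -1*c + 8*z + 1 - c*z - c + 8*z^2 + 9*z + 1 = c*(-z - 2) + 8*z^2 + 17*z + 2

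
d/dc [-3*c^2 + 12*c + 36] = 12 - 6*c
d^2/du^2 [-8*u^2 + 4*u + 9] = -16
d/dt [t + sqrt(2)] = 1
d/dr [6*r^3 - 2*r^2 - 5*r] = 18*r^2 - 4*r - 5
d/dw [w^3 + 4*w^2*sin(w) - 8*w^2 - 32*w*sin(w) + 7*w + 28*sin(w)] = 4*w^2*cos(w) + 3*w^2 + 8*w*sin(w) - 32*w*cos(w) - 16*w - 32*sin(w) + 28*cos(w) + 7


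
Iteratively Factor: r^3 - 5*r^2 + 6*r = (r - 3)*(r^2 - 2*r) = r*(r - 3)*(r - 2)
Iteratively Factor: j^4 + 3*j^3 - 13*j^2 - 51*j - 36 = (j + 3)*(j^3 - 13*j - 12) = (j + 3)^2*(j^2 - 3*j - 4) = (j + 1)*(j + 3)^2*(j - 4)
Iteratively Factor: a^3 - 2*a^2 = (a)*(a^2 - 2*a) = a*(a - 2)*(a)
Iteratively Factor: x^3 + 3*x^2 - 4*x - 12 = (x + 2)*(x^2 + x - 6) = (x - 2)*(x + 2)*(x + 3)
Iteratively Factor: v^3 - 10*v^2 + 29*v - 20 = (v - 1)*(v^2 - 9*v + 20) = (v - 4)*(v - 1)*(v - 5)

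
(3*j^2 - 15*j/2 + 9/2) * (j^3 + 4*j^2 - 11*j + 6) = 3*j^5 + 9*j^4/2 - 117*j^3/2 + 237*j^2/2 - 189*j/2 + 27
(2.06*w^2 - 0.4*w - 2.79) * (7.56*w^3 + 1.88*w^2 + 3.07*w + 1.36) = 15.5736*w^5 + 0.8488*w^4 - 15.5202*w^3 - 3.6716*w^2 - 9.1093*w - 3.7944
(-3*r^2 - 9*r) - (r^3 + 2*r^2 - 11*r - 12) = -r^3 - 5*r^2 + 2*r + 12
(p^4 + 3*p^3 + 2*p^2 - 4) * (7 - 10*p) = -10*p^5 - 23*p^4 + p^3 + 14*p^2 + 40*p - 28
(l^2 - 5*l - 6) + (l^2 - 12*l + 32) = 2*l^2 - 17*l + 26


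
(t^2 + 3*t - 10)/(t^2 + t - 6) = (t + 5)/(t + 3)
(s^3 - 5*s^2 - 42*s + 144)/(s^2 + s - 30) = (s^2 - 11*s + 24)/(s - 5)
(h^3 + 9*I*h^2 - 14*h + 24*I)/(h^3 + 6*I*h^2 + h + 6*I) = (h + 4*I)/(h + I)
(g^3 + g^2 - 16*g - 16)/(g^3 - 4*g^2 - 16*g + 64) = (g + 1)/(g - 4)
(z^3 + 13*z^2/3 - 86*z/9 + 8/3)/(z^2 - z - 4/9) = (3*z^2 + 17*z - 6)/(3*z + 1)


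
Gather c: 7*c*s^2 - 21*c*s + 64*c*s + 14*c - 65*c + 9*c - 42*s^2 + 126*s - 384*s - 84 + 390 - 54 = c*(7*s^2 + 43*s - 42) - 42*s^2 - 258*s + 252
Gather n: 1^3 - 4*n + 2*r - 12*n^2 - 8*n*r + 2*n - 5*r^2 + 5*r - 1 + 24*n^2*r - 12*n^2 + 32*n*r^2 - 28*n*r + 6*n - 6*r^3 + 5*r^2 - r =n^2*(24*r - 24) + n*(32*r^2 - 36*r + 4) - 6*r^3 + 6*r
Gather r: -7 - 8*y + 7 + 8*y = 0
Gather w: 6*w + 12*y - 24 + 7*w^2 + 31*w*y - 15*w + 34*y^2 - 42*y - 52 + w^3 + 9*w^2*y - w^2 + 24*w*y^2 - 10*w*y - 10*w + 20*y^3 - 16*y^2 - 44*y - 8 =w^3 + w^2*(9*y + 6) + w*(24*y^2 + 21*y - 19) + 20*y^3 + 18*y^2 - 74*y - 84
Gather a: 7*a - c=7*a - c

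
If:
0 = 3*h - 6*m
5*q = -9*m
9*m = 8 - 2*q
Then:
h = 80/27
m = 40/27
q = -8/3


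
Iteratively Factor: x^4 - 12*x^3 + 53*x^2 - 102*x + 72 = (x - 3)*(x^3 - 9*x^2 + 26*x - 24) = (x - 3)^2*(x^2 - 6*x + 8) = (x - 4)*(x - 3)^2*(x - 2)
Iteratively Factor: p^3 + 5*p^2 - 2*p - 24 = (p + 3)*(p^2 + 2*p - 8) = (p + 3)*(p + 4)*(p - 2)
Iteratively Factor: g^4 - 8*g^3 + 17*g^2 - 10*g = (g - 5)*(g^3 - 3*g^2 + 2*g) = (g - 5)*(g - 1)*(g^2 - 2*g) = g*(g - 5)*(g - 1)*(g - 2)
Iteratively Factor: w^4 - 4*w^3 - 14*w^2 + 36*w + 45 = (w + 1)*(w^3 - 5*w^2 - 9*w + 45) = (w - 5)*(w + 1)*(w^2 - 9) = (w - 5)*(w + 1)*(w + 3)*(w - 3)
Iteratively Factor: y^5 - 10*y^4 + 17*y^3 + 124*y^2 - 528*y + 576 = (y - 3)*(y^4 - 7*y^3 - 4*y^2 + 112*y - 192) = (y - 3)^2*(y^3 - 4*y^2 - 16*y + 64) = (y - 3)^2*(y + 4)*(y^2 - 8*y + 16) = (y - 4)*(y - 3)^2*(y + 4)*(y - 4)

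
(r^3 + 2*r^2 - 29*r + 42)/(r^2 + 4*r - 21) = r - 2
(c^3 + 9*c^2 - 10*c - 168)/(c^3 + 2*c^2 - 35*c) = (c^2 + 2*c - 24)/(c*(c - 5))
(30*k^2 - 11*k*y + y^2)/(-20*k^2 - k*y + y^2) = (-6*k + y)/(4*k + y)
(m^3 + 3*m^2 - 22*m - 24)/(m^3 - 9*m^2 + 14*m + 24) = (m + 6)/(m - 6)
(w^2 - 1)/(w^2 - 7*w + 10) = (w^2 - 1)/(w^2 - 7*w + 10)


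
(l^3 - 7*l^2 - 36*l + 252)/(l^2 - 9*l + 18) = (l^2 - l - 42)/(l - 3)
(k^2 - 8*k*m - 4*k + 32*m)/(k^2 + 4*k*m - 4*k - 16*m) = (k - 8*m)/(k + 4*m)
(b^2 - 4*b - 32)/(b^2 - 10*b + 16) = (b + 4)/(b - 2)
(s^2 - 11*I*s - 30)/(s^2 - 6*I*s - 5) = (s - 6*I)/(s - I)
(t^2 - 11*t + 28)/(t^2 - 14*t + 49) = (t - 4)/(t - 7)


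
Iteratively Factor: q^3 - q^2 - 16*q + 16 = (q + 4)*(q^2 - 5*q + 4) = (q - 1)*(q + 4)*(q - 4)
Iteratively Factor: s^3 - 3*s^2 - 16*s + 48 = (s + 4)*(s^2 - 7*s + 12) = (s - 3)*(s + 4)*(s - 4)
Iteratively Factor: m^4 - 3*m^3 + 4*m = (m - 2)*(m^3 - m^2 - 2*m) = (m - 2)*(m + 1)*(m^2 - 2*m) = m*(m - 2)*(m + 1)*(m - 2)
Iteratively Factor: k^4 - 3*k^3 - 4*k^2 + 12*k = (k - 3)*(k^3 - 4*k) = (k - 3)*(k - 2)*(k^2 + 2*k) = (k - 3)*(k - 2)*(k + 2)*(k)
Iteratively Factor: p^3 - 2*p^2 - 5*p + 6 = (p - 3)*(p^2 + p - 2) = (p - 3)*(p + 2)*(p - 1)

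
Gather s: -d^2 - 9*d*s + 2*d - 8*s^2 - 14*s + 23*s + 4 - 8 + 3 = -d^2 + 2*d - 8*s^2 + s*(9 - 9*d) - 1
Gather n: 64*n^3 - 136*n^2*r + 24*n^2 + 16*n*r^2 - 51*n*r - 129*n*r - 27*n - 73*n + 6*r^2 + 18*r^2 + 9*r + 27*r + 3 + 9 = 64*n^3 + n^2*(24 - 136*r) + n*(16*r^2 - 180*r - 100) + 24*r^2 + 36*r + 12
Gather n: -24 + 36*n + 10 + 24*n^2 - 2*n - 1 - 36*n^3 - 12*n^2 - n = -36*n^3 + 12*n^2 + 33*n - 15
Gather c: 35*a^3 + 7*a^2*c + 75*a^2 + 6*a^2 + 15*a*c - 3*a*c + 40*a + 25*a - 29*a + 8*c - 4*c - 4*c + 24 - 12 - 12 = 35*a^3 + 81*a^2 + 36*a + c*(7*a^2 + 12*a)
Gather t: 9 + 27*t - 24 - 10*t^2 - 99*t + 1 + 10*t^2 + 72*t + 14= 0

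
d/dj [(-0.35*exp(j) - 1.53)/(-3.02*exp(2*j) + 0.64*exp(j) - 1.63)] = (-1.057*exp(2*j) - 9.2412*exp(j) + 1.5497)*exp(j)/(9.1204*exp(4*j) - 3.8656*exp(3*j) + 10.2548*exp(2*j) - 2.0864*exp(j) + 2.6569)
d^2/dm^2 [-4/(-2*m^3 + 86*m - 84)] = 4*(-3*m*(m^3 - 43*m + 42) + (3*m^2 - 43)^2)/(m^3 - 43*m + 42)^3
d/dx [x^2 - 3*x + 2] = 2*x - 3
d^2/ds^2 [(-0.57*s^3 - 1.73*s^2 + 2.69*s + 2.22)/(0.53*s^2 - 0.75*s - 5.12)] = (4.44089209850063e-16*s^4 - 3.598862*s^3 - 37.55838*s^2 - 51.150444*s - 96.81514)/(0.148877*s^6 - 0.632025*s^5 - 3.420249*s^4 + 11.789325*s^3 + 33.040896*s^2 - 58.9824*s - 134.217728)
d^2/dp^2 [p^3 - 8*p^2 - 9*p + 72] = 6*p - 16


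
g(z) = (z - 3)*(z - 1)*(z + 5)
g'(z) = (z - 3)*(z - 1) + (z - 3)*(z + 5) + (z - 1)*(z + 5)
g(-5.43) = -23.31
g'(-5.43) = 60.59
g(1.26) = -2.83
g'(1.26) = -9.72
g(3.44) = 9.06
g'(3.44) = 25.38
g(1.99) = -6.99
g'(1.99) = -1.14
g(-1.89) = 43.95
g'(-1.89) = -10.06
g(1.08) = -0.93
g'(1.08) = -11.34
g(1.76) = -6.37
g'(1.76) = -4.19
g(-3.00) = 48.00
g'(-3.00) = 4.00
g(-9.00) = -480.00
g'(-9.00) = 208.00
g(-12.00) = -1365.00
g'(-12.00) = 391.00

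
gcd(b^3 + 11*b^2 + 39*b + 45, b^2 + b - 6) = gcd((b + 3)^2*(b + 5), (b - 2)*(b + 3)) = b + 3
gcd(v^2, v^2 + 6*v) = v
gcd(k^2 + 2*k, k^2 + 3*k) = k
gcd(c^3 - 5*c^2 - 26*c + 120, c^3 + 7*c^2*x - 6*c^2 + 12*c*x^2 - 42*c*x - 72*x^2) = c - 6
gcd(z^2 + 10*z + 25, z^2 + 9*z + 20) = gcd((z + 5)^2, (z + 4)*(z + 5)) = z + 5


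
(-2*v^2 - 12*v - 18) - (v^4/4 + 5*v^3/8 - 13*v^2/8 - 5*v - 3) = -v^4/4 - 5*v^3/8 - 3*v^2/8 - 7*v - 15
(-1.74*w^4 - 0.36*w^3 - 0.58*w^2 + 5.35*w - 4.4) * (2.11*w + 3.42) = -3.6714*w^5 - 6.7104*w^4 - 2.455*w^3 + 9.3049*w^2 + 9.013*w - 15.048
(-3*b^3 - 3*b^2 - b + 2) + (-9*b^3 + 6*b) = -12*b^3 - 3*b^2 + 5*b + 2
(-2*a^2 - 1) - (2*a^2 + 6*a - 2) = -4*a^2 - 6*a + 1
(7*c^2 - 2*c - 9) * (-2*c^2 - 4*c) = -14*c^4 - 24*c^3 + 26*c^2 + 36*c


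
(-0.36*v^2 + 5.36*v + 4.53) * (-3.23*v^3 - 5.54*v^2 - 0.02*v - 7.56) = 1.1628*v^5 - 15.3184*v^4 - 44.3191*v^3 - 22.4818*v^2 - 40.6122*v - 34.2468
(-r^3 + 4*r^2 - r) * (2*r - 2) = -2*r^4 + 10*r^3 - 10*r^2 + 2*r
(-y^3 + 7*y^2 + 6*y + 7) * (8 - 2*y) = 2*y^4 - 22*y^3 + 44*y^2 + 34*y + 56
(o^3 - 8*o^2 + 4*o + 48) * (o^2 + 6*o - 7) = o^5 - 2*o^4 - 51*o^3 + 128*o^2 + 260*o - 336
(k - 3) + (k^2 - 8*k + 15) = k^2 - 7*k + 12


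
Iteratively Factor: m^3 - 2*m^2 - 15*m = (m)*(m^2 - 2*m - 15) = m*(m + 3)*(m - 5)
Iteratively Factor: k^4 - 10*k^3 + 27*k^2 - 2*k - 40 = (k - 2)*(k^3 - 8*k^2 + 11*k + 20) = (k - 4)*(k - 2)*(k^2 - 4*k - 5) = (k - 5)*(k - 4)*(k - 2)*(k + 1)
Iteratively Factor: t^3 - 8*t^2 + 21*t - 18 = (t - 3)*(t^2 - 5*t + 6) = (t - 3)^2*(t - 2)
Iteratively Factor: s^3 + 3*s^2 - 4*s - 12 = (s - 2)*(s^2 + 5*s + 6) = (s - 2)*(s + 3)*(s + 2)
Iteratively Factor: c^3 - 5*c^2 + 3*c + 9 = (c + 1)*(c^2 - 6*c + 9) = (c - 3)*(c + 1)*(c - 3)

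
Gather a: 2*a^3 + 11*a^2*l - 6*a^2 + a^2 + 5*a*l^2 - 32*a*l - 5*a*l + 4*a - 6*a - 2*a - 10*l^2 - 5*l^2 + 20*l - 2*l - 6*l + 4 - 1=2*a^3 + a^2*(11*l - 5) + a*(5*l^2 - 37*l - 4) - 15*l^2 + 12*l + 3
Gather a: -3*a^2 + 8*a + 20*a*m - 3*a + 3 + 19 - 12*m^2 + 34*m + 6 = -3*a^2 + a*(20*m + 5) - 12*m^2 + 34*m + 28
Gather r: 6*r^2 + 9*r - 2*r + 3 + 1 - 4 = 6*r^2 + 7*r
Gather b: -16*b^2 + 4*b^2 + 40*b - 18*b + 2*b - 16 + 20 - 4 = -12*b^2 + 24*b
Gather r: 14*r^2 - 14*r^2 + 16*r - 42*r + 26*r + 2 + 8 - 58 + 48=0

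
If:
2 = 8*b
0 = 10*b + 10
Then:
No Solution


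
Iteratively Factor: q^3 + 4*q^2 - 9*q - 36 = (q - 3)*(q^2 + 7*q + 12) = (q - 3)*(q + 4)*(q + 3)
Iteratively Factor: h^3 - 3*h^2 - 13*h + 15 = (h - 1)*(h^2 - 2*h - 15) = (h - 5)*(h - 1)*(h + 3)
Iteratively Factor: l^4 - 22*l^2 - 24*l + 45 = (l - 1)*(l^3 + l^2 - 21*l - 45) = (l - 5)*(l - 1)*(l^2 + 6*l + 9) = (l - 5)*(l - 1)*(l + 3)*(l + 3)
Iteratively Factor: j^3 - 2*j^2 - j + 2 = (j - 1)*(j^2 - j - 2) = (j - 1)*(j + 1)*(j - 2)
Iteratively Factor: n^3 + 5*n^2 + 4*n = (n)*(n^2 + 5*n + 4) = n*(n + 4)*(n + 1)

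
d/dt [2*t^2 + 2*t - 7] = 4*t + 2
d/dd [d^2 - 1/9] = 2*d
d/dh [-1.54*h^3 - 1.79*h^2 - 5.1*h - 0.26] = -4.62*h^2 - 3.58*h - 5.1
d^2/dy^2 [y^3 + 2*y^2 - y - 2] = 6*y + 4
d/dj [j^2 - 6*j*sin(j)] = -6*j*cos(j) + 2*j - 6*sin(j)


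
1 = 1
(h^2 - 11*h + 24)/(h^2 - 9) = (h - 8)/(h + 3)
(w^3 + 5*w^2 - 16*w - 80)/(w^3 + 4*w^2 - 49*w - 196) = (w^2 + w - 20)/(w^2 - 49)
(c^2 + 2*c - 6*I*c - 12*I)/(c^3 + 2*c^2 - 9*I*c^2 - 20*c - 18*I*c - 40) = (c - 6*I)/(c^2 - 9*I*c - 20)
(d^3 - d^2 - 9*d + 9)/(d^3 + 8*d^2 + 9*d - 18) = (d - 3)/(d + 6)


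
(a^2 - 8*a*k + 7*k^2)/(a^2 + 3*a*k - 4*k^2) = (a - 7*k)/(a + 4*k)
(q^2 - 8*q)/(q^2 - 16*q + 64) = q/(q - 8)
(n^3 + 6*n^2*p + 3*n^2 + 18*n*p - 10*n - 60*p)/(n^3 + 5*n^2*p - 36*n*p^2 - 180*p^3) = (-n^2 - 3*n + 10)/(-n^2 + n*p + 30*p^2)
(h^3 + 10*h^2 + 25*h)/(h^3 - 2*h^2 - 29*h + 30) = h*(h + 5)/(h^2 - 7*h + 6)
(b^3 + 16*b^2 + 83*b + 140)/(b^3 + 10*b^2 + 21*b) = (b^2 + 9*b + 20)/(b*(b + 3))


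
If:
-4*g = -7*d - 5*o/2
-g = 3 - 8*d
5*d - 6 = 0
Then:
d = 6/5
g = 33/5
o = 36/5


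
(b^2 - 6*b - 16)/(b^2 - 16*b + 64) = (b + 2)/(b - 8)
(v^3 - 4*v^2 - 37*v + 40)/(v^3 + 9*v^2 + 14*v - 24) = (v^2 - 3*v - 40)/(v^2 + 10*v + 24)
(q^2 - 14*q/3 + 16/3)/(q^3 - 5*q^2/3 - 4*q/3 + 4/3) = (3*q - 8)/(3*q^2 + q - 2)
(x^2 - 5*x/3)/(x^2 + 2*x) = (x - 5/3)/(x + 2)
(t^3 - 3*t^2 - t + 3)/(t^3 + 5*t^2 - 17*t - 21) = (t - 1)/(t + 7)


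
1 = 1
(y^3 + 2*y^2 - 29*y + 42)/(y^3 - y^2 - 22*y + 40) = (y^2 + 4*y - 21)/(y^2 + y - 20)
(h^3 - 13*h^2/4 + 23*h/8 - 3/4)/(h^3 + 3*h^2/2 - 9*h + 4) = (h - 3/4)/(h + 4)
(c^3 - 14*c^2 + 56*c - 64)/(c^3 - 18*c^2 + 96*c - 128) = (c - 4)/(c - 8)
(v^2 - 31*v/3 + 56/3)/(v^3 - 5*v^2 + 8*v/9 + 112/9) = 3*(v - 8)/(3*v^2 - 8*v - 16)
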